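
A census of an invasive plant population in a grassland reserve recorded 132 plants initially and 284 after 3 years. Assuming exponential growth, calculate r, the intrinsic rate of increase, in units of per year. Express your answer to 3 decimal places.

From N(t) = N₀·e^(rt): e^(r·3) = 284/132 = 2.1515.
r·3 = ln(2.1515) = 0.76617, so r = 0.76617/3 = 0.25539.

0.255 per year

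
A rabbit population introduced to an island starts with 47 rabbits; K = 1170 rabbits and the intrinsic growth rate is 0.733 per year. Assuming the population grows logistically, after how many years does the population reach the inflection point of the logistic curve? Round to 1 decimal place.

4.3 years

Logistic growth is fastest at N = K/2 = 585.
A = (K − N₀)/N₀ = 23.894. Set K/(1 + A·e^(−rt)) = K/2 → A·e^(−rt) = 1.
e^(−0.733t) = 1/23.894 = 0.0418522, so t = ln(23.894)/0.733 = 3.1736/0.733 = 4.3296.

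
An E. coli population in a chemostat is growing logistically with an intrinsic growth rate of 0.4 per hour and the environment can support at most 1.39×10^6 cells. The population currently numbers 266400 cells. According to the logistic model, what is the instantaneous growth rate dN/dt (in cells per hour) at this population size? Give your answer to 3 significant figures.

86100 cells per hour

dN/dt = rN(1 − N/K) = 0.4 × 266400 × (1 − 266400/1.39×10^6).
1 − 266400/1.39×10^6 = 0.80835; dN/dt = 0.4 × 266400 × 0.80835 = 86137.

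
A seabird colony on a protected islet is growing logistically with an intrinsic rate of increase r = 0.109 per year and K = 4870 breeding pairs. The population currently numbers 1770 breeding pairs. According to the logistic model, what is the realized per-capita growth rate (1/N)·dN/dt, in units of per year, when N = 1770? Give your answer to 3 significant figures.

(1/N)·dN/dt = r(1 − N/K) = 0.109 × (1 − 1770/4870).
= 0.109 × 0.63655 = 0.069384.

0.0694 per year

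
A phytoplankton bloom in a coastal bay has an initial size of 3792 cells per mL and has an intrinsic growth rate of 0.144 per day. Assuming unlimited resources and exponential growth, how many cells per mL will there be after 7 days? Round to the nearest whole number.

N(t) = N₀·e^(rt) = 3792 × e^(0.144×7) = 3792 × e^1.008.
e^1.008 ≈ 2.7401, so N ≈ 3792 × 2.7401 = 10390.5.

10391 cells per mL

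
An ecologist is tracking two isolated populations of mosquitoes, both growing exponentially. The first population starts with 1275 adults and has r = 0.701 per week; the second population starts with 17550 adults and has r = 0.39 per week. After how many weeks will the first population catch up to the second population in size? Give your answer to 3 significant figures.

8.43 weeks

Set 1275·e^(0.701t) = 17550·e^(0.39t).
e^((0.701 − 0.39)t) = 17550/1275 → e^(0.311·t) = 13.765.
0.311·t = ln(13.765) = 2.6221, so t = 2.6221/0.311 = 8.4312.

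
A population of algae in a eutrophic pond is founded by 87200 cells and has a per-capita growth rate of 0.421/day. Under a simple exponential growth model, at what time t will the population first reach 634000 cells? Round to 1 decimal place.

4.7 days

Set N₀·e^(rt) = 634000: e^(0.421·t) = 634000/87200 = 7.2706.
0.421·t = ln(7.2706) = 1.9838, so t = 1.9838/0.421 = 4.7122.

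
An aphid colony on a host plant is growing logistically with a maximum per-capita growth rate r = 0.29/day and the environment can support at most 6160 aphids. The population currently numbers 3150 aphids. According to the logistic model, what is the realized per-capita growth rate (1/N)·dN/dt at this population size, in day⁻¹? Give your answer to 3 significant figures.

0.142 per day

(1/N)·dN/dt = r(1 − N/K) = 0.29 × (1 − 3150/6160).
= 0.29 × 0.48864 = 0.1417.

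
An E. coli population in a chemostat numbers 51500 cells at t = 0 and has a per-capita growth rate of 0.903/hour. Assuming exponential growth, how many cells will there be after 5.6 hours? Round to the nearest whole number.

N(t) = N₀·e^(rt) = 51500 × e^(0.903×5.6) = 51500 × e^5.057.
e^5.057 ≈ 157.09, so N ≈ 51500 × 157.09 = 8.089982×10^6.

8089982 cells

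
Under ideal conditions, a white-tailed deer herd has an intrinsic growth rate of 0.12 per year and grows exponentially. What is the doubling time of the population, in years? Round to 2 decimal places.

Doubling time t_d = ln(2)/r = 0.6931/0.12 = 5.7762.

5.78 years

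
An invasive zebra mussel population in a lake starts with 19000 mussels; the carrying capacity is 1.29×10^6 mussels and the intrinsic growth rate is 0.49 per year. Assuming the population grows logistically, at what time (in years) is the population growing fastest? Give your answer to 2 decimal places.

8.58 years

Logistic growth is fastest at N = K/2 = 645000.
A = (K − N₀)/N₀ = 66.895. Set K/(1 + A·e^(−rt)) = K/2 → A·e^(−rt) = 1.
e^(−0.49t) = 1/66.895 = 0.0149489, so t = ln(66.895)/0.49 = 4.2031/0.49 = 8.5778.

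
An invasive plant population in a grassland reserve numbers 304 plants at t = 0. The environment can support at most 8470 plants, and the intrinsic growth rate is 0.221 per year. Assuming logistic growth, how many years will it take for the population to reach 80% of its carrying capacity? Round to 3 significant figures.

21.2 years

A = (K − N₀)/N₀ = (8470 − 304)/304 = 26.862.
Solve 8470/(1 + 26.862·e^(−0.221t)) = 6776: 1 + 26.862·e^(−0.221t) = 1.25, so e^(−0.221t) = 0.00930688.
−0.221·t = ln(0.00930688) = -4.677, so t = 4.677/0.221 = 21.163.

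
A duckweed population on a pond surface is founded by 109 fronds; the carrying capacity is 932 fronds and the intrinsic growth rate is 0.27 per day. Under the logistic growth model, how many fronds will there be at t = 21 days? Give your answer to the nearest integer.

A = (K − N₀)/N₀ = (932 − 109)/109 = 7.5505.
N(t) = K/(1 + A·e^(−rt)) = 932/(1 + 7.5505×e^(−0.27×21)).
e^(−5.67) = 0.0034479; denominator = 1 + 7.5505×0.0034479 = 1.026.
N = 932/1.026 = 908.353.

908 fronds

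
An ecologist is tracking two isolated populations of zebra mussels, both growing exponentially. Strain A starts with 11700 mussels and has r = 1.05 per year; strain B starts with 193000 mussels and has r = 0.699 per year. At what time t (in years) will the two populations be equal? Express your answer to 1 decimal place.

8.0 years

Set 11700·e^(1.05t) = 193000·e^(0.699t).
e^((1.05 − 0.699)t) = 193000/11700 → e^(0.351·t) = 16.496.
0.351·t = ln(16.496) = 2.8031, so t = 2.8031/0.351 = 7.986.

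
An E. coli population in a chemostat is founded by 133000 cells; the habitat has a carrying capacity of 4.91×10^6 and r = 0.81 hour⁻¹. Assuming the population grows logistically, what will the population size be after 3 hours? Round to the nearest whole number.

1179709 cells

A = (K − N₀)/N₀ = (4.91×10^6 − 133000)/133000 = 35.917.
N(t) = K/(1 + A·e^(−rt)) = 4.91×10^6/(1 + 35.917×e^(−0.81×3)).
e^(−2.43) = 0.088037; denominator = 1 + 35.917×0.088037 = 4.162.
N = 4.91×10^6/4.162 = 1.179709×10^6.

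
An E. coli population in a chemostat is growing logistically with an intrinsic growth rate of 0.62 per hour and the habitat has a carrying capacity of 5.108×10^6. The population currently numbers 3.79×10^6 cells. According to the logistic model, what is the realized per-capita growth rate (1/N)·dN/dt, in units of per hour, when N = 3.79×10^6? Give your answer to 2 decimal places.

(1/N)·dN/dt = r(1 − N/K) = 0.62 × (1 − 3.79×10^6/5.108×10^6).
= 0.62 × 0.25803 = 0.15998.

0.16 per hour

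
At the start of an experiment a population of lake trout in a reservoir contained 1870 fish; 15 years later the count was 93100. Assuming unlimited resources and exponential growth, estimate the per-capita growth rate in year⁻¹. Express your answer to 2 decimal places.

From N(t) = N₀·e^(rt): e^(r·15) = 93100/1870 = 49.786.
r·15 = ln(49.786) = 3.9077, so r = 3.9077/15 = 0.26052.

0.26 per year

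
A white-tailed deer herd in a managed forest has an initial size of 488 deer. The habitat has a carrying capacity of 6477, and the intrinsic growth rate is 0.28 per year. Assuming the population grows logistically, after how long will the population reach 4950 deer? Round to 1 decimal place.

13.2 years

A = (K − N₀)/N₀ = (6477 − 488)/488 = 12.273.
Solve 6477/(1 + 12.273·e^(−0.28t)) = 4950: 1 + 12.273·e^(−0.28t) = 1.3085, so e^(−0.28t) = 0.0251362.
−0.28·t = ln(0.0251362) = -3.6834, so t = 3.6834/0.28 = 13.155.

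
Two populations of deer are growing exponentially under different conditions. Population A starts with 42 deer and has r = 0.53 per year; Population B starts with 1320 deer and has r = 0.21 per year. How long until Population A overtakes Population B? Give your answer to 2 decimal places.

10.77 years

Set 42·e^(0.53t) = 1320·e^(0.21t).
e^((0.53 − 0.21)t) = 1320/42 → e^(0.32·t) = 31.429.
0.32·t = ln(31.429) = 3.4477, so t = 3.4477/0.32 = 10.774.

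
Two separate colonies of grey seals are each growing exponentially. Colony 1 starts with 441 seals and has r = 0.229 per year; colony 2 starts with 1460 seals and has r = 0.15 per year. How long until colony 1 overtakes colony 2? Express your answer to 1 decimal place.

15.2 years

Set 441·e^(0.229t) = 1460·e^(0.15t).
e^((0.229 − 0.15)t) = 1460/441 → e^(0.079·t) = 3.3107.
0.079·t = ln(3.3107) = 1.1971, so t = 1.1971/0.079 = 15.154.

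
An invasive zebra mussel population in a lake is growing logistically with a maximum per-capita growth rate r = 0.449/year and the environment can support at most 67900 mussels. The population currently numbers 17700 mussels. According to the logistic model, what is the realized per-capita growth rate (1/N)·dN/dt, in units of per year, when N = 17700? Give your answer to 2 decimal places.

(1/N)·dN/dt = r(1 − N/K) = 0.449 × (1 − 17700/67900).
= 0.449 × 0.73932 = 0.33196.

0.33 per year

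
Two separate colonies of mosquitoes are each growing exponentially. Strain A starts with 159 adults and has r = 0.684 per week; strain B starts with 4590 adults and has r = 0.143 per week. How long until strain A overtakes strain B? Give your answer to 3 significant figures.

Set 159·e^(0.684t) = 4590·e^(0.143t).
e^((0.684 − 0.143)t) = 4590/159 → e^(0.541·t) = 28.868.
0.541·t = ln(28.868) = 3.3627, so t = 3.3627/0.541 = 6.2158.

6.22 weeks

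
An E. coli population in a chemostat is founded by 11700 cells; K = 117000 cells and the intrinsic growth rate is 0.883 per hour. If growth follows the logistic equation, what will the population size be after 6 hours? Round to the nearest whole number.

111960 cells

A = (K − N₀)/N₀ = (117000 − 11700)/11700 = 9.
N(t) = K/(1 + A·e^(−rt)) = 117000/(1 + 9×e^(−0.883×6)).
e^(−5.298) = 0.0050016; denominator = 1 + 9×0.0050016 = 1.045.
N = 117000/1.045 = 111960.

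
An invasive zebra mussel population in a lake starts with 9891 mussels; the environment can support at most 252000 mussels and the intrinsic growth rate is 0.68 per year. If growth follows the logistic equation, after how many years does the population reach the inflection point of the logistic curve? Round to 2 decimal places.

4.70 years

Logistic growth is fastest at N = K/2 = 126000.
A = (K − N₀)/N₀ = 24.478. Set K/(1 + A·e^(−rt)) = K/2 → A·e^(−rt) = 1.
e^(−0.68t) = 1/24.478 = 0.0408535, so t = ln(24.478)/0.68 = 3.1978/0.68 = 4.7026.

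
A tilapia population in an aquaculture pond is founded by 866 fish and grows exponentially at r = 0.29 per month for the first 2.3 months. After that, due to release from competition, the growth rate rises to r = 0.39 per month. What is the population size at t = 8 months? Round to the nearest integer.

15582 fish

Phase 1: N(2.3) = 866·e^(0.29×2.3) = 866·e^0.667 = 1687.3.
Phase 2 runs for 8 − 2.3 = 5.7 months at r = 0.39.
N(8) = 1687.3·e^(0.39×5.7) = 1687.3·e^2.223 = 15582.2.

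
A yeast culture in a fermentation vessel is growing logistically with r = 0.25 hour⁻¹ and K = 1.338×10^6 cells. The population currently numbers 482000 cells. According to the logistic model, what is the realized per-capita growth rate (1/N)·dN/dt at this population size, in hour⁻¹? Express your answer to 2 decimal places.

0.16 per hour

(1/N)·dN/dt = r(1 − N/K) = 0.25 × (1 − 482000/1.338×10^6).
= 0.25 × 0.63976 = 0.15994.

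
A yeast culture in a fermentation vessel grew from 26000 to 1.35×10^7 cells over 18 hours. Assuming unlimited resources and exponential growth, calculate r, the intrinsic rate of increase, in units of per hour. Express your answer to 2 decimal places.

0.35 per hour

From N(t) = N₀·e^(rt): e^(r·18) = 1.35×10^7/26000 = 519.23.
r·18 = ln(519.23) = 6.2523, so r = 6.2523/18 = 0.34735.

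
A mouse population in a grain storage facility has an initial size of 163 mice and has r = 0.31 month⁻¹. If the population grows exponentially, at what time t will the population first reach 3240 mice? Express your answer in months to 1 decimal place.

Set N₀·e^(rt) = 3240: e^(0.31·t) = 3240/163 = 19.877.
0.31·t = ln(19.877) = 2.9896, so t = 2.9896/0.31 = 9.6438.

9.6 months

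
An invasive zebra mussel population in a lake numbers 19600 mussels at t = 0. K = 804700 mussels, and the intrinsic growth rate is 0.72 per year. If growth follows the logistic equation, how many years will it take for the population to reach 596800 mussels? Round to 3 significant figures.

6.59 years

A = (K − N₀)/N₀ = (804700 − 19600)/19600 = 40.056.
Solve 804700/(1 + 40.056·e^(−0.72t)) = 596800: 1 + 40.056·e^(−0.72t) = 1.3484, so e^(−0.72t) = 0.00869675.
−0.72·t = ln(0.00869675) = -4.7448, so t = 4.7448/0.72 = 6.59.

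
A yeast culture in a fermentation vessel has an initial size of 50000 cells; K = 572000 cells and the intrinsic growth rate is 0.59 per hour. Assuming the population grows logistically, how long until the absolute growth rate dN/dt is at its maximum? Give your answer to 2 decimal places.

Logistic growth is fastest at N = K/2 = 286000.
A = (K − N₀)/N₀ = 10.44. Set K/(1 + A·e^(−rt)) = K/2 → A·e^(−rt) = 1.
e^(−0.59t) = 1/10.44 = 0.0957854, so t = ln(10.44)/0.59 = 2.3456/0.59 = 3.9757.

3.98 hours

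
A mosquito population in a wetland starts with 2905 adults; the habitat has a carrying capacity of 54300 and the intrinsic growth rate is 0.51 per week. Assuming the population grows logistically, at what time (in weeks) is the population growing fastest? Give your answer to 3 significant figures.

Logistic growth is fastest at N = K/2 = 27150.
A = (K − N₀)/N₀ = 17.692. Set K/(1 + A·e^(−rt)) = K/2 → A·e^(−rt) = 1.
e^(−0.51t) = 1/17.692 = 0.056523, so t = ln(17.692)/0.51 = 2.8731/0.51 = 5.6335.

5.63 weeks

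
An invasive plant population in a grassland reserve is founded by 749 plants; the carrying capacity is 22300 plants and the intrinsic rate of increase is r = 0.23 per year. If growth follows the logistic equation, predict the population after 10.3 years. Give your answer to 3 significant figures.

A = (K − N₀)/N₀ = (22300 − 749)/749 = 28.773.
N(t) = K/(1 + A·e^(−rt)) = 22300/(1 + 28.773×e^(−0.23×10.3)).
e^(−2.369) = 0.093574; denominator = 1 + 28.773×0.093574 = 3.6924.
N = 22300/3.6924 = 6039.41.

6040 plants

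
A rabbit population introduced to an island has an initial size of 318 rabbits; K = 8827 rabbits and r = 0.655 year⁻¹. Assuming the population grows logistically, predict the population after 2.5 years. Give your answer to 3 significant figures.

A = (K − N₀)/N₀ = (8827 − 318)/318 = 26.758.
N(t) = K/(1 + A·e^(−rt)) = 8827/(1 + 26.758×e^(−0.655×2.5)).
e^(−1.638) = 0.19447; denominator = 1 + 26.758×0.19447 = 6.2035.
N = 8827/6.2035 = 1422.91.

1420 rabbits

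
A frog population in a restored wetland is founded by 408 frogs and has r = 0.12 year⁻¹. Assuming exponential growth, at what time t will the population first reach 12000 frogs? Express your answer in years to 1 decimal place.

Set N₀·e^(rt) = 12000: e^(0.12·t) = 12000/408 = 29.412.
0.12·t = ln(29.412) = 3.3814, so t = 3.3814/0.12 = 28.178.

28.2 years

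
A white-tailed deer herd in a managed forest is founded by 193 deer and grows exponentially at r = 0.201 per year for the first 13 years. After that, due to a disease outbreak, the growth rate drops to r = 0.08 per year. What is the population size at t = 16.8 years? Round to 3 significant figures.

3570 deer

Phase 1: N(13) = 193·e^(0.201×13) = 193·e^2.613 = 2632.5.
Phase 2 runs for 16.8 − 13 = 3.8 years at r = 0.08.
N(16.8) = 2632.5·e^(0.08×3.8) = 2632.5·e^0.304 = 3567.75.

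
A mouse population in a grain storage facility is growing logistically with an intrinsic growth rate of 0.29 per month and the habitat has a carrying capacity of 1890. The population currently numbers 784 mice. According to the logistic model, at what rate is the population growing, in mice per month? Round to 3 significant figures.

dN/dt = rN(1 − N/K) = 0.29 × 784 × (1 − 784/1890).
1 − 784/1890 = 0.58519; dN/dt = 0.29 × 784 × 0.58519 = 133.05.

133 mice per month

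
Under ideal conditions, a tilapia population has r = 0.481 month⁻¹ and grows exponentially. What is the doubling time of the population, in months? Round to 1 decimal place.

1.4 months

Doubling time t_d = ln(2)/r = 0.6931/0.481 = 1.4411.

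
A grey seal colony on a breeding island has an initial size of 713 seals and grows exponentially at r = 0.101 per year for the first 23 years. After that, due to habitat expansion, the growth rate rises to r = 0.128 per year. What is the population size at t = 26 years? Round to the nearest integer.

10684 seals

Phase 1: N(23) = 713·e^(0.101×23) = 713·e^2.323 = 7277.05.
Phase 2 runs for 26 − 23 = 3 years at r = 0.128.
N(26) = 7277.05·e^(0.128×3) = 7277.05·e^0.384 = 10683.8.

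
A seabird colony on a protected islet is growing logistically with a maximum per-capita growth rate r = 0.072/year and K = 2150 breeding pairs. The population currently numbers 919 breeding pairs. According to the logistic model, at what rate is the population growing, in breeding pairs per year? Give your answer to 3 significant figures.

37.9 breeding pairs per year

dN/dt = rN(1 − N/K) = 0.072 × 919 × (1 − 919/2150).
1 − 919/2150 = 0.57256; dN/dt = 0.072 × 919 × 0.57256 = 37.885.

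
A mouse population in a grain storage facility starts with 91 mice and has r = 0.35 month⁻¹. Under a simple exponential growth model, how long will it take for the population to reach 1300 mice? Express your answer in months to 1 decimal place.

Set N₀·e^(rt) = 1300: e^(0.35·t) = 1300/91 = 14.286.
0.35·t = ln(14.286) = 2.6593, so t = 2.6593/0.35 = 7.5979.

7.6 months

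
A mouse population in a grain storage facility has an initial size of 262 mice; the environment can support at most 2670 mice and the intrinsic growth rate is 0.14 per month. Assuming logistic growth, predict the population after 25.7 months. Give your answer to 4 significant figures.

A = (K − N₀)/N₀ = (2670 − 262)/262 = 9.1908.
N(t) = K/(1 + A·e^(−rt)) = 2670/(1 + 9.1908×e^(−0.14×25.7)).
e^(−3.598) = 0.027378; denominator = 1 + 9.1908×0.027378 = 1.2516.
N = 2670/1.2516 = 2133.22.

2133 mice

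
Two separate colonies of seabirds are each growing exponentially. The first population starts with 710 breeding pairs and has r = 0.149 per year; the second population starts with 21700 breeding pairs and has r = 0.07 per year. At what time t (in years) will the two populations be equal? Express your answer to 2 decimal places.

43.29 years

Set 710·e^(0.149t) = 21700·e^(0.07t).
e^((0.149 − 0.07)t) = 21700/710 → e^(0.079·t) = 30.563.
0.079·t = ln(30.563) = 3.4198, so t = 3.4198/0.079 = 43.289.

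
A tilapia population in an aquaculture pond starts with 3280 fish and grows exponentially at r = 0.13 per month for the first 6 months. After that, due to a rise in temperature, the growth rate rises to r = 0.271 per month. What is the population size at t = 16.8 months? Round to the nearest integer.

133572 fish

Phase 1: N(6) = 3280·e^(0.13×6) = 3280·e^0.78 = 7155.23.
Phase 2 runs for 16.8 − 6 = 10.8 months at r = 0.271.
N(16.8) = 7155.23·e^(0.271×10.8) = 7155.23·e^2.927 = 133572.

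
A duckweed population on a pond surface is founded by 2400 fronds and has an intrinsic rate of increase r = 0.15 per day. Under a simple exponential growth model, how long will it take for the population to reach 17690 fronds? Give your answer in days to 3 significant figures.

13.3 days

Set N₀·e^(rt) = 17690: e^(0.15·t) = 17690/2400 = 7.3708.
0.15·t = ln(7.3708) = 1.9975, so t = 1.9975/0.15 = 13.317.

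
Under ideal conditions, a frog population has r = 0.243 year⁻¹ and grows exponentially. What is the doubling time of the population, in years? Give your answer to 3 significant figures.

Doubling time t_d = ln(2)/r = 0.6931/0.243 = 2.8525.

2.85 years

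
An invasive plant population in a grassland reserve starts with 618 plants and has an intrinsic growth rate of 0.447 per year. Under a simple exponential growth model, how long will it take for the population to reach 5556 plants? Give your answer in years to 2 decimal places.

Set N₀·e^(rt) = 5556: e^(0.447·t) = 5556/618 = 8.9903.
0.447·t = ln(8.9903) = 2.1961, so t = 2.1961/0.447 = 4.9131.

4.91 years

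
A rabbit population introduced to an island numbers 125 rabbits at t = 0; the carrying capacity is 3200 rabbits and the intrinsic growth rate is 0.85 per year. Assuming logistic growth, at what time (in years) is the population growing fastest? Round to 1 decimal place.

3.8 years

Logistic growth is fastest at N = K/2 = 1600.
A = (K − N₀)/N₀ = 24.6. Set K/(1 + A·e^(−rt)) = K/2 → A·e^(−rt) = 1.
e^(−0.85t) = 1/24.6 = 0.0406504, so t = ln(24.6)/0.85 = 3.2027/0.85 = 3.7679.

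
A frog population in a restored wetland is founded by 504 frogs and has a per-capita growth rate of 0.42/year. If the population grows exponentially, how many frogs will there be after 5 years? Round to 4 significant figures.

N(t) = N₀·e^(rt) = 504 × e^(0.42×5) = 504 × e^2.1.
e^2.1 ≈ 8.1662, so N ≈ 504 × 8.1662 = 4115.75.

4116 frogs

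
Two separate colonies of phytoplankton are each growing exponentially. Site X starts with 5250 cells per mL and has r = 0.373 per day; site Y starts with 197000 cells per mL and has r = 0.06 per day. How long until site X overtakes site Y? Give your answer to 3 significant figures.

Set 5250·e^(0.373t) = 197000·e^(0.06t).
e^((0.373 − 0.06)t) = 197000/5250 → e^(0.313·t) = 37.524.
0.313·t = ln(37.524) = 3.625, so t = 3.625/0.313 = 11.581.

11.6 days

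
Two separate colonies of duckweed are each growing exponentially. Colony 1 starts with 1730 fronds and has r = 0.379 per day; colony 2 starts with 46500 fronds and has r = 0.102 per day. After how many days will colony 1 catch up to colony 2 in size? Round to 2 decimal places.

11.88 days

Set 1730·e^(0.379t) = 46500·e^(0.102t).
e^((0.379 − 0.102)t) = 46500/1730 → e^(0.277·t) = 26.879.
0.277·t = ln(26.879) = 3.2913, so t = 3.2913/0.277 = 11.882.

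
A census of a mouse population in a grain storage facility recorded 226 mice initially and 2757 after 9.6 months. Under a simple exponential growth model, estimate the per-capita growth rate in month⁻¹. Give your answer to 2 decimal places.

0.26 per month

From N(t) = N₀·e^(rt): e^(r·9.6) = 2757/226 = 12.199.
r·9.6 = ln(12.199) = 2.5014, so r = 2.5014/9.6 = 0.26056.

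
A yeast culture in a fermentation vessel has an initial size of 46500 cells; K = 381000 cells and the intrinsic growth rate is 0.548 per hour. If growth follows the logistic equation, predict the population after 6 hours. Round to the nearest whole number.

A = (K − N₀)/N₀ = (381000 − 46500)/46500 = 7.1935.
N(t) = K/(1 + A·e^(−rt)) = 381000/(1 + 7.1935×e^(−0.548×6)).
e^(−3.288) = 0.037328; denominator = 1 + 7.1935×0.037328 = 1.2685.
N = 381000/1.2685 = 300349.

300349 cells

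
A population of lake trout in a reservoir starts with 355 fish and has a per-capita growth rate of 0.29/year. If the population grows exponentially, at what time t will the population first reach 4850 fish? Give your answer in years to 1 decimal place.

Set N₀·e^(rt) = 4850: e^(0.29·t) = 4850/355 = 13.662.
0.29·t = ln(13.662) = 2.6146, so t = 2.6146/0.29 = 9.0159.

9.0 years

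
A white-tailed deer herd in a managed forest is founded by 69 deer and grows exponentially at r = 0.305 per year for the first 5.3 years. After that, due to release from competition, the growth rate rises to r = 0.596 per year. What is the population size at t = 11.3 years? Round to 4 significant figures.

12410 deer

Phase 1: N(5.3) = 69·e^(0.305×5.3) = 69·e^1.616 = 347.445.
Phase 2 runs for 11.3 − 5.3 = 6 years at r = 0.596.
N(11.3) = 347.445·e^(0.596×6) = 347.445·e^3.576 = 12414.3.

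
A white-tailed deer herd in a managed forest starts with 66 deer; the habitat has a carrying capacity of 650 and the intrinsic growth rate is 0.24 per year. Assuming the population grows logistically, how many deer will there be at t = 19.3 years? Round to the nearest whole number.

598 deer

A = (K − N₀)/N₀ = (650 − 66)/66 = 8.8485.
N(t) = K/(1 + A·e^(−rt)) = 650/(1 + 8.8485×e^(−0.24×19.3)).
e^(−4.632) = 0.0097353; denominator = 1 + 8.8485×0.0097353 = 1.0861.
N = 650/1.0861 = 598.448.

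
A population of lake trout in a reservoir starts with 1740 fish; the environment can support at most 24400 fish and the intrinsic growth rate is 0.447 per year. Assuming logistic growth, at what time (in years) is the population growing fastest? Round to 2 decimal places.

5.74 years

Logistic growth is fastest at N = K/2 = 12200.
A = (K − N₀)/N₀ = 13.023. Set K/(1 + A·e^(−rt)) = K/2 → A·e^(−rt) = 1.
e^(−0.447t) = 1/13.023 = 0.0767873, so t = ln(13.023)/0.447 = 2.5667/0.447 = 5.7421.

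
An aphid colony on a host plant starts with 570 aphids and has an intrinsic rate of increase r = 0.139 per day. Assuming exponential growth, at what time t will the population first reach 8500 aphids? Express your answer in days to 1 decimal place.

19.4 days

Set N₀·e^(rt) = 8500: e^(0.139·t) = 8500/570 = 14.912.
0.139·t = ln(14.912) = 2.7022, so t = 2.7022/0.139 = 19.44.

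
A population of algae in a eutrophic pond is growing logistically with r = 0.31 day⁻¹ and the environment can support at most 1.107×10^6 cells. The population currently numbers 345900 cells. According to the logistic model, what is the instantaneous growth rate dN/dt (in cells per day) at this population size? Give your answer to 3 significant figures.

dN/dt = rN(1 − N/K) = 0.31 × 345900 × (1 − 345900/1.107×10^6).
1 − 345900/1.107×10^6 = 0.68753; dN/dt = 0.31 × 345900 × 0.68753 = 73724.

73700 cells per day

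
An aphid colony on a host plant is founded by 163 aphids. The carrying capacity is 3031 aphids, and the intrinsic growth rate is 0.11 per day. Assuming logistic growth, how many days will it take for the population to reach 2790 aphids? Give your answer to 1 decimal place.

48.3 days

A = (K − N₀)/N₀ = (3031 − 163)/163 = 17.595.
Solve 3031/(1 + 17.595·e^(−0.11t)) = 2790: 1 + 17.595·e^(−0.11t) = 1.0864, so e^(−0.11t) = 0.00490932.
−0.11·t = ln(0.00490932) = -5.3166, so t = 5.3166/0.11 = 48.333.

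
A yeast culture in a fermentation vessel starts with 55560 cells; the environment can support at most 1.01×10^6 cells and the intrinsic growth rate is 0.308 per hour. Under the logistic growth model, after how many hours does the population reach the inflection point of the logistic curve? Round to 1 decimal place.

9.2 hours

Logistic growth is fastest at N = K/2 = 505000.
A = (K − N₀)/N₀ = 17.179. Set K/(1 + A·e^(−rt)) = K/2 → A·e^(−rt) = 1.
e^(−0.308t) = 1/17.179 = 0.0582121, so t = ln(17.179)/0.308 = 2.8437/0.308 = 9.2327.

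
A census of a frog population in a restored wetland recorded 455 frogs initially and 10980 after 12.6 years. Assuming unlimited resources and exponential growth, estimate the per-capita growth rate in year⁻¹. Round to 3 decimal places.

From N(t) = N₀·e^(rt): e^(r·12.6) = 10980/455 = 24.132.
r·12.6 = ln(24.132) = 3.1835, so r = 3.1835/12.6 = 0.25266.

0.253 per year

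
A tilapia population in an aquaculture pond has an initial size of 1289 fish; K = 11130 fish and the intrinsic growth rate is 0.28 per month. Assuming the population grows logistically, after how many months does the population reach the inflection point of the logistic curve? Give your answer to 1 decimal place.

Logistic growth is fastest at N = K/2 = 5565.
A = (K − N₀)/N₀ = 7.6346. Set K/(1 + A·e^(−rt)) = K/2 → A·e^(−rt) = 1.
e^(−0.28t) = 1/7.6346 = 0.130983, so t = ln(7.6346)/0.28 = 2.0327/0.28 = 7.2596.

7.3 months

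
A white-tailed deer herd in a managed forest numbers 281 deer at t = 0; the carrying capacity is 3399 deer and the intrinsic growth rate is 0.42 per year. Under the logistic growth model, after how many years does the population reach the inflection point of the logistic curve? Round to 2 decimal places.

5.73 years

Logistic growth is fastest at N = K/2 = 1699.5.
A = (K − N₀)/N₀ = 11.096. Set K/(1 + A·e^(−rt)) = K/2 → A·e^(−rt) = 1.
e^(−0.42t) = 1/11.096 = 0.0901219, so t = ln(11.096)/0.42 = 2.4066/0.42 = 5.73.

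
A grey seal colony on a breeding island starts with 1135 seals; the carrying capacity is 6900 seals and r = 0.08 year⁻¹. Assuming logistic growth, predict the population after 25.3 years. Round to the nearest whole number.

4129 seals

A = (K − N₀)/N₀ = (6900 − 1135)/1135 = 5.0793.
N(t) = K/(1 + A·e^(−rt)) = 6900/(1 + 5.0793×e^(−0.08×25.3)).
e^(−2.024) = 0.13213; denominator = 1 + 5.0793×0.13213 = 1.6711.
N = 6900/1.6711 = 4129.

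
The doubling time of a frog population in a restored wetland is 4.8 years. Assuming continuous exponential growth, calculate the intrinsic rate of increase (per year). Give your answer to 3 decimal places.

r = ln(2)/t_d = 0.6931/4.8 = 0.14441.

0.144 per year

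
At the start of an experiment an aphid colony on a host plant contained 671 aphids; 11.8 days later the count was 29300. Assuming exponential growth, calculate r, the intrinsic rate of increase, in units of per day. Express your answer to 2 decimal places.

0.32 per day

From N(t) = N₀·e^(rt): e^(r·11.8) = 29300/671 = 43.666.
r·11.8 = ln(43.666) = 3.7766, so r = 3.7766/11.8 = 0.32005.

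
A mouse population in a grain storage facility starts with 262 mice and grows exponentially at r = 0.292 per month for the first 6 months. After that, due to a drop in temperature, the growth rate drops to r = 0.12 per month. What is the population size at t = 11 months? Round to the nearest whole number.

Phase 1: N(6) = 262·e^(0.292×6) = 262·e^1.752 = 1510.72.
Phase 2 runs for 11 − 6 = 5 months at r = 0.12.
N(11) = 1510.72·e^(0.12×5) = 1510.72·e^0.6 = 2752.72.

2753 mice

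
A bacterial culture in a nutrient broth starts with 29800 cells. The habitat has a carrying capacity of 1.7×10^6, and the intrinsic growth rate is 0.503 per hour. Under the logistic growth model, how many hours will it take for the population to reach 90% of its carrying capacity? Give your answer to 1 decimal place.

12.4 hours

A = (K − N₀)/N₀ = (1.7×10^6 − 29800)/29800 = 56.047.
Solve 1.7×10^6/(1 + 56.047·e^(−0.503t)) = 1.53×10^6: 1 + 56.047·e^(−0.503t) = 1.1111, so e^(−0.503t) = 0.00198246.
−0.503·t = ln(0.00198246) = -6.2234, so t = 6.2234/0.503 = 12.373.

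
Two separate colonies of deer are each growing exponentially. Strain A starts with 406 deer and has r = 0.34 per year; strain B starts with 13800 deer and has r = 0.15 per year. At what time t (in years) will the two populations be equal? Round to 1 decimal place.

18.6 years

Set 406·e^(0.34t) = 13800·e^(0.15t).
e^((0.34 − 0.15)t) = 13800/406 → e^(0.19·t) = 33.99.
0.19·t = ln(33.99) = 3.5261, so t = 3.5261/0.19 = 18.558.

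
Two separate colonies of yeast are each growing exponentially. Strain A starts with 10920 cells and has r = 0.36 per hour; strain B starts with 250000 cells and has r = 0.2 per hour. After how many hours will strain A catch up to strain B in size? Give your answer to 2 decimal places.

Set 10920·e^(0.36t) = 250000·e^(0.2t).
e^((0.36 − 0.2)t) = 250000/10920 → e^(0.16·t) = 22.894.
0.16·t = ln(22.894) = 3.1309, so t = 3.1309/0.16 = 19.568.

19.57 hours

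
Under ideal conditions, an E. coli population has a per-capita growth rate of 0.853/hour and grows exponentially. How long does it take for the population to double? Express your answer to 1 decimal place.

Doubling time t_d = ln(2)/r = 0.6931/0.853 = 0.8126.

0.8 hours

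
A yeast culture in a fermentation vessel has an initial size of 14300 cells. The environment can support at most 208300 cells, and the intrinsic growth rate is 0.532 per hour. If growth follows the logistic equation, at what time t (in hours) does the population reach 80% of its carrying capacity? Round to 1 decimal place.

A = (K − N₀)/N₀ = (208300 − 14300)/14300 = 13.566.
Solve 208300/(1 + 13.566·e^(−0.532t)) = 166640: 1 + 13.566·e^(−0.532t) = 1.25, so e^(−0.532t) = 0.0184278.
−0.532·t = ln(0.0184278) = -3.9939, so t = 3.9939/0.532 = 7.5073.

7.5 hours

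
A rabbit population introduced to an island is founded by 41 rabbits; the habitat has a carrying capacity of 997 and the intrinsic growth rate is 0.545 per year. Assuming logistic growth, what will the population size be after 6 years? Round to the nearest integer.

A = (K − N₀)/N₀ = (997 − 41)/41 = 23.317.
N(t) = K/(1 + A·e^(−rt)) = 997/(1 + 23.317×e^(−0.545×6)).
e^(−3.27) = 0.038006; denominator = 1 + 23.317×0.038006 = 1.8862.
N = 997/1.8862 = 528.576.

529 rabbits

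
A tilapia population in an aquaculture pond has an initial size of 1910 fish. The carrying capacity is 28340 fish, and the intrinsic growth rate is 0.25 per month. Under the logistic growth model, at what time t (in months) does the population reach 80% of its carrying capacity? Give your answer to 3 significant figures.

16.1 months

A = (K − N₀)/N₀ = (28340 − 1910)/1910 = 13.838.
Solve 28340/(1 + 13.838·e^(−0.25t)) = 22672: 1 + 13.838·e^(−0.25t) = 1.25, so e^(−0.25t) = 0.0180666.
−0.25·t = ln(0.0180666) = -4.0137, so t = 4.0137/0.25 = 16.055.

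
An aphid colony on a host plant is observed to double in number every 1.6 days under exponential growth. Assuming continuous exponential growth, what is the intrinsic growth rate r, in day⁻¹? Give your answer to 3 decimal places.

r = ln(2)/t_d = 0.6931/1.6 = 0.43322.

0.433 per day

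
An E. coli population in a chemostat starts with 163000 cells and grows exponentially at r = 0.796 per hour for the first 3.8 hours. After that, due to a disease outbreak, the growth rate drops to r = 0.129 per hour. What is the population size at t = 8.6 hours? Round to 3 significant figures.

Phase 1: N(3.8) = 163000·e^(0.796×3.8) = 163000·e^3.025 = 3.356151×10^6.
Phase 2 runs for 8.6 − 3.8 = 4.8 hours at r = 0.129.
N(8.6) = 3.356151×10^6·e^(0.129×4.8) = 3.356151×10^6·e^0.6192 = 6.233855×10^6.

6230000 cells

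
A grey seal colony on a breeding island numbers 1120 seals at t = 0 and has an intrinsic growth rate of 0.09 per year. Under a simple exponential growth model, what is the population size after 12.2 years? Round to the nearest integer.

N(t) = N₀·e^(rt) = 1120 × e^(0.09×12.2) = 1120 × e^1.098.
e^1.098 ≈ 2.9982, so N ≈ 1120 × 2.9982 = 3357.94.

3358 seals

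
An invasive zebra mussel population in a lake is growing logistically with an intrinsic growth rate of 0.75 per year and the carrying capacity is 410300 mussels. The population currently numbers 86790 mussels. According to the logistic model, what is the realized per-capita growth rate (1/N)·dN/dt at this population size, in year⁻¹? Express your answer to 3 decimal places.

0.591 per year

(1/N)·dN/dt = r(1 − N/K) = 0.75 × (1 − 86790/410300).
= 0.75 × 0.78847 = 0.59135.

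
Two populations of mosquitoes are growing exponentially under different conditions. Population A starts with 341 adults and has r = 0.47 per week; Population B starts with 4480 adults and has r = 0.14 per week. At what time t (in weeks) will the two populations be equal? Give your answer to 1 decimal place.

7.8 weeks

Set 341·e^(0.47t) = 4480·e^(0.14t).
e^((0.47 − 0.14)t) = 4480/341 → e^(0.33·t) = 13.138.
0.33·t = ln(13.138) = 2.5755, so t = 2.5755/0.33 = 7.8045.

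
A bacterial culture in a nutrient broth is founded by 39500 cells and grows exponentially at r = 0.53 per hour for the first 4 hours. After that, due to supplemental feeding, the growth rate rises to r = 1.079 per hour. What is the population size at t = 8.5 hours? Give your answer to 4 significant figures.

Phase 1: N(4) = 39500·e^(0.53×4) = 39500·e^2.12 = 329080.
Phase 2 runs for 8.5 − 4 = 4.5 hours at r = 1.079.
N(8.5) = 329080·e^(1.079×4.5) = 329080·e^4.856 = 4.226864×10^7.

42270000 cells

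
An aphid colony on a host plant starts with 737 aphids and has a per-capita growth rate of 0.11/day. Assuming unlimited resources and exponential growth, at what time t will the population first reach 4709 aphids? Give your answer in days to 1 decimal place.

Set N₀·e^(rt) = 4709: e^(0.11·t) = 4709/737 = 6.3894.
0.11·t = ln(6.3894) = 1.8546, so t = 1.8546/0.11 = 16.86.

16.9 days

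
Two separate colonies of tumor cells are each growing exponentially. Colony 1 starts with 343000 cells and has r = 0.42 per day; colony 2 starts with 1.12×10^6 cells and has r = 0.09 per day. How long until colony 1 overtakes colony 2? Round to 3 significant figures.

Set 343000·e^(0.42t) = 1.12×10^6·e^(0.09t).
e^((0.42 − 0.09)t) = 1.12×10^6/343000 → e^(0.33·t) = 3.2653.
0.33·t = ln(3.2653) = 1.1834, so t = 1.1834/0.33 = 3.5859.

3.59 days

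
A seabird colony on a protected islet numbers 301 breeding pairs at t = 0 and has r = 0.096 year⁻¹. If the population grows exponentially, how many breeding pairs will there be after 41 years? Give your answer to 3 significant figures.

N(t) = N₀·e^(rt) = 301 × e^(0.096×41) = 301 × e^3.936.
e^3.936 ≈ 51.213, so N ≈ 301 × 51.213 = 15415.2.

15400 breeding pairs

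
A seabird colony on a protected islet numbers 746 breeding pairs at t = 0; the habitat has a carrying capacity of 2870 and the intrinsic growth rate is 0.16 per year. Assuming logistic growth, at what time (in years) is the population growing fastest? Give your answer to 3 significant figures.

Logistic growth is fastest at N = K/2 = 1435.
A = (K − N₀)/N₀ = 2.8472. Set K/(1 + A·e^(−rt)) = K/2 → A·e^(−rt) = 1.
e^(−0.16t) = 1/2.8472 = 0.351224, so t = ln(2.8472)/0.16 = 1.0463/0.16 = 6.5396.

6.54 years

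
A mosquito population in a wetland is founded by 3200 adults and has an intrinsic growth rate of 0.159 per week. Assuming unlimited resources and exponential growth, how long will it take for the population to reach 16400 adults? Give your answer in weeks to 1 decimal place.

10.3 weeks

Set N₀·e^(rt) = 16400: e^(0.159·t) = 16400/3200 = 5.125.
0.159·t = ln(5.125) = 1.6341, so t = 1.6341/0.159 = 10.278.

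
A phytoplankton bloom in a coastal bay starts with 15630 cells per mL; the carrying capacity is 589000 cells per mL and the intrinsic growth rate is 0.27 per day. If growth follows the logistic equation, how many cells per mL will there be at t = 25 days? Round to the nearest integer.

564743 cells per mL

A = (K − N₀)/N₀ = (589000 − 15630)/15630 = 36.684.
N(t) = K/(1 + A·e^(−rt)) = 589000/(1 + 36.684×e^(−0.27×25)).
e^(−6.75) = 0.0011709; denominator = 1 + 36.684×0.0011709 = 1.043.
N = 589000/1.043 = 564743.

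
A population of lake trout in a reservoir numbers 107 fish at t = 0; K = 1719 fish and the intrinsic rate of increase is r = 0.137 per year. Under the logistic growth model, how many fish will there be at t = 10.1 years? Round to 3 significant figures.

360 fish

A = (K − N₀)/N₀ = (1719 − 107)/107 = 15.065.
N(t) = K/(1 + A·e^(−rt)) = 1719/(1 + 15.065×e^(−0.137×10.1)).
e^(−1.384) = 0.25065; denominator = 1 + 15.065×0.25065 = 4.7761.
N = 1719/4.7761 = 359.914.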